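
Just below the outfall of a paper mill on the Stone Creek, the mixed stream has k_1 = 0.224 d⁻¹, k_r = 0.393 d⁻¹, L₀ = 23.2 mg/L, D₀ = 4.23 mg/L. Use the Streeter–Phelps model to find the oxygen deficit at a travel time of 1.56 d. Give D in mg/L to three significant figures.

D ≈ 7.32 mg/L

k_1 L₀/(k_r−k_1) = 0.224×23.2/(0.393−0.224) = 5.197/0.1690 = 30.75 mg/L.
e^(−k_1 t) = e^(−0.224×1.560) = 0.7051; e^(−k_r t) = e^(−0.393×1.560) = 0.5417.
D = 30.75 × (0.7051 − 0.5417) + 4.23 × 0.5417 = 5.025 + 2.291 = 7.316 mg/L.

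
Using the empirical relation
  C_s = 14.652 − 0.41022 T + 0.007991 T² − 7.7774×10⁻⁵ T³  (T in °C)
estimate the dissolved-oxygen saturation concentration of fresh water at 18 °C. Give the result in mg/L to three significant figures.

C_s ≈ 9.40 mg/L

C_s = 14.652 − 0.41022×18 + 0.007991×18² − 7.7774×10⁻⁵×18³ = 9.404 mg/L.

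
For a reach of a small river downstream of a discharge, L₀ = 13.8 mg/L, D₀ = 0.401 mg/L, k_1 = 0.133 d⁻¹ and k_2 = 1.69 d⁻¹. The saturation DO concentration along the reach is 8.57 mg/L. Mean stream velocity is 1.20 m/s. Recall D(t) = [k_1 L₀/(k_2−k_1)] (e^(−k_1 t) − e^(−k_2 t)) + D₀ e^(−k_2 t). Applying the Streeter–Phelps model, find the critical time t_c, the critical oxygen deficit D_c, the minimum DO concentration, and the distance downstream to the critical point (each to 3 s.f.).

t_c ≈ 1.37 d; D_c ≈ 0.906 mg/L; min DO ≈ 7.66 mg/L; x_c ≈ 142 km

With k_2/k_1 = 12.71 and 1 − D₀(k_2−k_1)/(k_1 L₀) = 0.6598,
t_c = ln(12.71 × 0.6598) / (1.69 − 0.133) = ln(8.384) / 1.557 = 2.126/1.557 = 1.366 d.
D_c = (k_1/k_2) L₀ e^(−k_1 t_c) = (0.133/1.69) × 13.8 × e^(−0.133×1.366) = 0.07870 × 13.8 × 0.8339 = 0.9057 mg/L.
Minimum DO = C_s − D_c = 8.57 − 0.9057 = 7.664 mg/L.
x_c = v t_c = 1.20 m/s × 1.366 d × 86400 s/d = 141600 m ≈ 142 km.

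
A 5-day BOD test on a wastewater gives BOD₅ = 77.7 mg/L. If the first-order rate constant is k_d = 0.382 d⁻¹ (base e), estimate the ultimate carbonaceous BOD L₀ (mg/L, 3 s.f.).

L₀ ≈ 91.2 mg/L

BOD₅ = L₀(1 − e^(−5k_d)) ⇒ L₀ = BOD₅ / (1 − e^(−5×0.382))
= 77.7 / (1 − 0.1481) = 77.7 / 0.8519 = 91.21 mg/L.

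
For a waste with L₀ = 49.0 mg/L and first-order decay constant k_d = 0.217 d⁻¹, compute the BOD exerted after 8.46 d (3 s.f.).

y_t = L₀(1 − e^(−k_d t)) = 49.0 × (1 − e^(−0.217×8.46))
= 49.0 × (1 − 0.1595) = 49.0 × 0.8405 = 41.19 mg/L.

y ≈ 41.2 mg/L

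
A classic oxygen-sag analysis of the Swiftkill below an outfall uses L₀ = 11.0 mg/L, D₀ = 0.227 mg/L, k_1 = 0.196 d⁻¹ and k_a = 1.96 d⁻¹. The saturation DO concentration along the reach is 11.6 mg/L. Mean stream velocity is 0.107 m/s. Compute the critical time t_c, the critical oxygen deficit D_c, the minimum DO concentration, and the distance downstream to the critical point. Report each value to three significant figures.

t_c = [1/(k_a−k_1)] ln[(k_a/k_1)(1 − D₀(k_a−k_1)/(k_1 L₀))]
= [1/(1.96−0.196)] ln[(1.96/0.196)(1 − 0.227×1.764/(0.196×11.0))]
= (1/1.764) ln[10.00 × 0.8143] = 0.5669 × ln(8.143) = 0.5669 × 2.097 = 1.189 d.
D_c = (k_1/k_a) L₀ e^(−k_1 t_c) = (0.196/1.96) × 11.0 × e^(−0.196×1.189) = 0.1000 × 11.0 × 0.7921 = 0.8714 mg/L.
Minimum DO = C_s − D_c = 11.6 − 0.8714 = 10.73 mg/L.
x_c = v t_c = 0.107 m/s × 1.189 d × 86400 s/d = 10990 m ≈ 11.0 km.

t_c ≈ 1.19 d; D_c ≈ 0.871 mg/L; min DO ≈ 10.7 mg/L; x_c ≈ 11.0 km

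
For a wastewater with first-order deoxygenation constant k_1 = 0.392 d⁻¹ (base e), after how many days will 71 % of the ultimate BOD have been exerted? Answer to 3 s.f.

y/L₀ = 1 − e^(−k_1 t) = 0.71 ⇒ e^(−k_1 t) = 0.290
t = −ln(0.290) / 0.392 = 1.238 / 0.392 = 3.158 d.

t ≈ 3.16 d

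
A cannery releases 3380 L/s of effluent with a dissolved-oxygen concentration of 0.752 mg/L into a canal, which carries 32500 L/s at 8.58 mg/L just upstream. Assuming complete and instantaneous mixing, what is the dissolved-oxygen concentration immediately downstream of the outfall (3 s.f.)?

Flow-weighted mixing: C = (Q_r C_r + Q_w C_w)/(Q_r + Q_w)
= (32500×8.58 + 3380×0.752)/(32500 + 3380) = 281400/35880 = 7.843 mg/L.

7.84 mg/L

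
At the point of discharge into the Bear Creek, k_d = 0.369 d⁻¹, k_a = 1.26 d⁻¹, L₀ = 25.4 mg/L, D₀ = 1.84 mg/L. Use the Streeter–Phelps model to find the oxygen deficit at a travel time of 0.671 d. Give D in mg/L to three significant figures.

D ≈ 4.49 mg/L

k_d L₀/(k_a−k_d) = 0.369×25.4/(1.26−0.369) = 9.373/0.8910 = 10.52 mg/L.
e^(−k_d t) = e^(−0.369×0.6710) = 0.7807; e^(−k_a t) = e^(−1.26×0.6710) = 0.4294.
D = 10.52 × (0.7807 − 0.4294) + 1.84 × 0.4294 = 3.696 + 0.7900 = 4.486 mg/L.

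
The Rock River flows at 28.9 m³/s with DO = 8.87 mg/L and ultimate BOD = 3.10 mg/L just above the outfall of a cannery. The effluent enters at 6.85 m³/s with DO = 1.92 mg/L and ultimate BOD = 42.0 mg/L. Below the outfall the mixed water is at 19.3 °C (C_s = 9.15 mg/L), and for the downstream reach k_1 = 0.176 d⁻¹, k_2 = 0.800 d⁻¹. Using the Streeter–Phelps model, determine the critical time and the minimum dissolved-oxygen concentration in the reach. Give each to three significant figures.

t_c ≈ 1.18 d; minimum DO ≈ 7.26 mg/L

Mixed DO = (28.9×8.87 + 6.85×1.92)/(28.9+6.85) = 269.5/35.75 = 7.538 mg/L.
Mixed L₀ = (28.9×3.10 + 6.85×42.0)/(35.75) = 377.3/35.75 = 10.55 mg/L.
Initial deficit D₀ = C_s − DO₀ = 9.15 − 7.538 = 1.612 mg/L.
t_c = (1/0.6240) ln[(0.800/0.176)(1 − 1.612×0.6240/(0.176×10.55))] = 1.603 × ln(2.084) = 1.177 d.
D_c = (0.176/0.800) × 10.55 × e^(−0.176×1.177) = 0.2200 × 10.55 × 0.8129 = 1.887 mg/L.
Minimum DO = 9.15 − 1.887 = 7.263 mg/L.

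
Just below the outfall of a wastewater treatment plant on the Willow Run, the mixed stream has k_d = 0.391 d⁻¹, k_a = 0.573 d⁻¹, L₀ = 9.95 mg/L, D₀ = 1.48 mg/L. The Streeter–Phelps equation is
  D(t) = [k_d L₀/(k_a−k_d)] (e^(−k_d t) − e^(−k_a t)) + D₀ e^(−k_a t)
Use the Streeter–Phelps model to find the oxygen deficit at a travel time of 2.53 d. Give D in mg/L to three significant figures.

k_d L₀/(k_a−k_d) = 0.391×9.95/(0.573−0.391) = 3.890/0.1820 = 21.38 mg/L.
e^(−k_d t) = e^(−0.391×2.530) = 0.3719; e^(−k_a t) = e^(−0.573×2.530) = 0.2346.
D = 21.38 × (0.3719 − 0.2346) + 1.48 × 0.2346 = 2.933 + 0.3473 = 3.280 mg/L.

D ≈ 3.28 mg/L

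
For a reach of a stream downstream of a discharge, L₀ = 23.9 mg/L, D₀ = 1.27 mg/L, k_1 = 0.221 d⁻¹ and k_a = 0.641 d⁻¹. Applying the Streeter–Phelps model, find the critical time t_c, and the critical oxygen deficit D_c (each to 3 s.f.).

t_c ≈ 2.28 d; D_c ≈ 4.98 mg/L

t_c = [1/(k_a−k_1)] ln[(k_a/k_1)(1 − D₀(k_a−k_1)/(k_1 L₀))]
= [1/(0.641−0.221)] ln[(0.641/0.221)(1 − 1.27×0.4200/(0.221×23.9))]
= (1/0.4200) ln[2.900 × 0.8990] = 2.381 × ln(2.608) = 2.381 × 0.9584 = 2.282 d.
L(t_c) = L₀ e^(−k_1 t_c) = 23.9 × 0.6039 = 14.43 mg/L, and at the critical point k_a D_c = k_1 L, so D_c = (0.221/0.641) × 14.43 = 4.976 mg/L.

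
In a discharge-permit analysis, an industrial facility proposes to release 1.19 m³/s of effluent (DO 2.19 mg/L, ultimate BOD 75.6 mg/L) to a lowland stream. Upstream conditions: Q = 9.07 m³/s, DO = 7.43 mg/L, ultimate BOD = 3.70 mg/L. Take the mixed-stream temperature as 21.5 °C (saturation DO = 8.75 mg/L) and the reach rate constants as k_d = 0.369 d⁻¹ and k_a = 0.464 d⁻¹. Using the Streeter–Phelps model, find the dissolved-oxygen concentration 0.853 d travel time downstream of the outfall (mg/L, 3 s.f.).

Mixed DO = (9.07×7.43 + 1.19×2.19)/(9.07+1.19) = 70.00/10.26 = 6.822 mg/L.
Mixed L₀ = (9.07×3.70 + 1.19×75.6)/(10.26) = 123.5/10.26 = 12.04 mg/L.
Initial deficit D₀ = C_s − DO₀ = 8.75 − 6.822 = 1.928 mg/L.
D(0.853) = [0.369×12.04/(0.464−0.369)](e^(−0.369×0.853) − e^(−0.464×0.853)) + 1.928 e^(−0.464×0.853)
= 46.76 × (0.7300 − 0.6731) + 1.928 × 0.6731 = 3.955 mg/L.
DO = 8.75 − 3.955 = 4.795 mg/L.

DO ≈ 4.80 mg/L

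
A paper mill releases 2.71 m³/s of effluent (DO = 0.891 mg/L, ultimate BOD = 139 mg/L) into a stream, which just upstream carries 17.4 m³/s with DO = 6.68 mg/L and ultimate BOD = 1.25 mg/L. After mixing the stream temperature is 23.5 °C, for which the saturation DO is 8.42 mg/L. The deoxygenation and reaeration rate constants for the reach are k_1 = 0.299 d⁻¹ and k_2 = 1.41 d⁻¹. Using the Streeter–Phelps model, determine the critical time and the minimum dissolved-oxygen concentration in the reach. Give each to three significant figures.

t_c ≈ 0.820 d; minimum DO ≈ 5.13 mg/L

Mixed DO = (17.4×6.68 + 2.71×0.891)/(17.4+2.71) = 118.6/20.11 = 5.900 mg/L.
Mixed L₀ = (17.4×1.25 + 2.71×139)/(20.11) = 398.4/20.11 = 19.81 mg/L.
Initial deficit D₀ = C_s − DO₀ = 8.42 − 5.900 = 2.520 mg/L.
t_c = (1/1.111) ln[(1.41/0.299)(1 − 2.520×1.111/(0.299×19.81))] = 0.9001 × ln(2.487) = 0.8200 d.
D_c = (0.299/1.41) × 19.81 × e^(−0.299×0.8200) = 0.2121 × 19.81 × 0.7826 = 3.288 mg/L.
Minimum DO = 8.42 − 3.288 = 5.132 mg/L.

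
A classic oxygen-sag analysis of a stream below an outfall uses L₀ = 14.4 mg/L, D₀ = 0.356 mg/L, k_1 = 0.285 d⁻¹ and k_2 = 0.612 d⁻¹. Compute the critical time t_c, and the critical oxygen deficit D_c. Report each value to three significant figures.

At the critical point dD/dt = 0, so k_1 L₀ e^(−k_1 t) = k_2 D. Substituting D(t) from the Streeter–Phelps equation and solving for t gives
t_c = ln[(k_2/k_1)(1 − D₀(k_2−k_1)/(k_1 L₀))] / (k_2−k_1).
Here k_2−k_1 = 0.3270 d⁻¹ and 1 − D₀(k_2−k_1)/(k_1 L₀) = 1 − 0.356×0.3270/(0.285×14.4) = 0.9716, so
t_c = ln(2.147 × 0.9716) / 0.3270 = 0.7355 / 0.3270 = 2.249 d.
D_c = (k_1/k_2) L₀ e^(−k_1 t_c) = (0.285/0.612) × 14.4 × e^(−0.285×2.249) = 0.4657 × 14.4 × 0.5268 = 3.532 mg/L.

t_c ≈ 2.25 d; D_c ≈ 3.53 mg/L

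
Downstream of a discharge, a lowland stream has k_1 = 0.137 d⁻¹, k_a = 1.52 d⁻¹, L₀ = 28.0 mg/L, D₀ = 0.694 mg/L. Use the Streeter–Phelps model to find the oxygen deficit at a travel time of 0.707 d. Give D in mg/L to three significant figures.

k_1 L₀/(k_a−k_1) = 0.137×28.0/(1.52−0.137) = 3.836/1.383 = 2.774 mg/L.
e^(−k_1 t) = e^(−0.137×0.7070) = 0.9077; e^(−k_a t) = e^(−1.52×0.7070) = 0.3414.
D = 2.774 × (0.9077 − 0.3414) + 0.694 × 0.3414 = 1.571 + 0.2369 = 1.808 mg/L.

D ≈ 1.81 mg/L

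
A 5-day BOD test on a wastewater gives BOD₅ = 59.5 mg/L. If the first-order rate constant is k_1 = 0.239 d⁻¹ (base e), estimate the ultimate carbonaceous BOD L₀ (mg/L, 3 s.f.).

L₀ ≈ 85.3 mg/L

BOD₅ = L₀(1 − e^(−5k_1)) ⇒ L₀ = BOD₅ / (1 − e^(−5×0.239))
= 59.5 / (1 − 0.3027) = 59.5 / 0.6973 = 85.33 mg/L.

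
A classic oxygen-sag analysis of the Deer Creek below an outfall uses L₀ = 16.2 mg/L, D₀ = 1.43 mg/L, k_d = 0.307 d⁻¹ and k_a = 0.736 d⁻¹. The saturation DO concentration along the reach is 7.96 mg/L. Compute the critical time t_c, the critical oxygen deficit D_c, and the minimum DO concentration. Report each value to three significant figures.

t_c ≈ 1.73 d; D_c ≈ 3.97 mg/L; min DO ≈ 3.99 mg/L

At the critical point dD/dt = 0, so k_d L₀ e^(−k_d t) = k_a D. Substituting D(t) from the Streeter–Phelps equation and solving for t gives
t_c = ln[(k_a/k_d)(1 − D₀(k_a−k_d)/(k_d L₀))] / (k_a−k_d).
Here k_a−k_d = 0.4290 d⁻¹ and 1 − D₀(k_a−k_d)/(k_d L₀) = 1 − 1.43×0.4290/(0.307×16.2) = 0.8766, so
t_c = ln(2.397 × 0.8766) / 0.4290 = 0.7427 / 0.4290 = 1.731 d.
D_c = (k_d/k_a) L₀ e^(−k_d t_c) = (0.307/0.736) × 16.2 × e^(−0.307×1.731) = 0.4171 × 16.2 × 0.5877 = 3.971 mg/L.
Minimum DO = C_s − D_c = 7.96 − 3.971 = 3.989 mg/L.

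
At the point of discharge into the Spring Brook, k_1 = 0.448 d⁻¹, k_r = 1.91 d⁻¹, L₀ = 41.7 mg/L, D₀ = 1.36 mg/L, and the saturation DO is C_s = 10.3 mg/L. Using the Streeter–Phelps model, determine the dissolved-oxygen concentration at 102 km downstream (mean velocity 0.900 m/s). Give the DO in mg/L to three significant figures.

Travel time t = x/v = 102 km / (0.900 m/s) = 102000 m / 0.900 m/s = 113300 s = 1.312 d.
k_1 L₀/(k_r−k_1) = 0.448×41.7/(1.91−0.448) = 18.68/1.462 = 12.78 mg/L.
e^(−k_1 t) = e^(−0.448×1.312) = 0.5556; e^(−k_r t) = e^(−1.91×1.312) = 0.08164.
D = 12.78 × (0.5556 − 0.08164) + 1.36 × 0.08164 = 6.057 + 0.1110 = 6.168 mg/L.
DO = C_s − D = 10.3 − 6.168 = 4.132 mg/L.

DO ≈ 4.13 mg/L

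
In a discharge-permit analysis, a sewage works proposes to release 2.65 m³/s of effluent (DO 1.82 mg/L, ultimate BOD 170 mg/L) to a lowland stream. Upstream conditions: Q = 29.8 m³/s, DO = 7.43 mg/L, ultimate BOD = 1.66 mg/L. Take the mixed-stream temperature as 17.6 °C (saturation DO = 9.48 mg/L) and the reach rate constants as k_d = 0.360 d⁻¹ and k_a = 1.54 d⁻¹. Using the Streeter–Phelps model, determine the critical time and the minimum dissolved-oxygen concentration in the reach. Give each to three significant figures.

Mixed DO = (29.8×7.43 + 2.65×1.82)/(29.8+2.65) = 226.2/32.45 = 6.972 mg/L.
Mixed L₀ = (29.8×1.66 + 2.65×170)/(32.45) = 500.0/32.45 = 15.41 mg/L.
Initial deficit D₀ = C_s − DO₀ = 9.48 − 6.972 = 2.508 mg/L.
t_c = (1/1.180) ln[(1.54/0.360)(1 − 2.508×1.180/(0.360×15.41))] = 0.8475 × ln(1.995) = 0.5854 d.
D_c = (0.360/1.54) × 15.41 × e^(−0.360×0.5854) = 0.2338 × 15.41 × 0.8100 = 2.917 mg/L.
Minimum DO = 9.48 − 2.917 = 6.563 mg/L.

t_c ≈ 0.585 d; minimum DO ≈ 6.56 mg/L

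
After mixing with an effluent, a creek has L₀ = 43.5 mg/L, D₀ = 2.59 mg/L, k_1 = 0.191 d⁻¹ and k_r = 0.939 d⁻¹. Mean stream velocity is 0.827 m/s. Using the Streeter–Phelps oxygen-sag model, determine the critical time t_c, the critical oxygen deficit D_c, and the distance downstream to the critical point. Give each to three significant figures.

t_c ≈ 1.77 d; D_c ≈ 6.31 mg/L; x_c ≈ 127 km

At the critical point dD/dt = 0, so k_1 L₀ e^(−k_1 t) = k_r D. Substituting D(t) from the Streeter–Phelps equation and solving for t gives
t_c = ln[(k_r/k_1)(1 − D₀(k_r−k_1)/(k_1 L₀))] / (k_r−k_1).
Here k_r−k_1 = 0.7480 d⁻¹ and 1 − D₀(k_r−k_1)/(k_1 L₀) = 1 − 2.59×0.7480/(0.191×43.5) = 0.7668, so
t_c = ln(4.916 × 0.7668) / 0.7480 = 1.327 / 0.7480 = 1.774 d.
L(t_c) = L₀ e^(−k_1 t_c) = 43.5 × 0.7126 = 31.00 mg/L, and at the critical point k_r D_c = k_1 L, so D_c = (0.191/0.939) × 31.00 = 6.305 mg/L.
x_c = v t_c = 0.827 m/s × 1.774 d × 86400 s/d = 126800 m ≈ 127 km.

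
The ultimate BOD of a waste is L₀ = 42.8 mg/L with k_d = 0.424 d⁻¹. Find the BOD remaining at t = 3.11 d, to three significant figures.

L_t = L₀ e^(−k_d t) = 42.8 × e^(−0.424×3.11) = 42.8 × 0.2675 = 11.45 mg/L.

L ≈ 11.4 mg/L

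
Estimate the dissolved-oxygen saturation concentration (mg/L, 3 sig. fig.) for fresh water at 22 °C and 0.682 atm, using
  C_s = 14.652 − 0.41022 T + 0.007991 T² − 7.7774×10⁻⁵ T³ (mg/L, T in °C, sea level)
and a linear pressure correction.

At sea level: C_s = 14.652 − 0.41022×22 + 0.007991×22² − 7.7774×10⁻⁵×22³ = 8.667 mg/L.
Pressure correction: C_s' = 8.667 × 0.682 = 5.911 mg/L.

C_s ≈ 5.91 mg/L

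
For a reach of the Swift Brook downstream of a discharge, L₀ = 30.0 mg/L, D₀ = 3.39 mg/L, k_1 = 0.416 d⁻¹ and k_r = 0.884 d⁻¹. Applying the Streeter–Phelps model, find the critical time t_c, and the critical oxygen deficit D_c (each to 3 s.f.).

t_c = [1/(k_r−k_1)] ln[(k_r/k_1)(1 − D₀(k_r−k_1)/(k_1 L₀))]
= [1/(0.884−0.416)] ln[(0.884/0.416)(1 − 3.39×0.4680/(0.416×30.0))]
= (1/0.4680) ln[2.125 × 0.8729] = 2.137 × ln(1.855) = 2.137 × 0.6178 = 1.320 d.
D_c = (k_1/k_r) L₀ e^(−k_1 t_c) = (0.416/0.884) × 30.0 × e^(−0.416×1.320) = 0.4706 × 30.0 × 0.5774 = 8.152 mg/L.

t_c ≈ 1.32 d; D_c ≈ 8.15 mg/L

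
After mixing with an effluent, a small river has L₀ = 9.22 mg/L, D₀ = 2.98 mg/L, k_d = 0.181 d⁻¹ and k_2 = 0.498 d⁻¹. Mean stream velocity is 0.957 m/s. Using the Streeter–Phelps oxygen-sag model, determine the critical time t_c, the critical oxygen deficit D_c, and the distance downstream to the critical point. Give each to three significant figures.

t_c ≈ 0.559 d; D_c ≈ 3.03 mg/L; x_c ≈ 46.2 km

With k_2/k_d = 2.751 and 1 − D₀(k_2−k_d)/(k_d L₀) = 0.4339,
t_c = ln(2.751 × 0.4339) / (0.498 − 0.181) = ln(1.194) / 0.3170 = 0.1772/0.3170 = 0.5591 d.
D_c = (k_d/k_2) L₀ e^(−k_d t_c) = (0.181/0.498) × 9.22 × e^(−0.181×0.5591) = 0.3635 × 9.22 × 0.9038 = 3.029 mg/L.
x_c = v t_c = 0.957 m/s × 0.5591 d × 86400 s/d = 46230 m ≈ 46.2 km.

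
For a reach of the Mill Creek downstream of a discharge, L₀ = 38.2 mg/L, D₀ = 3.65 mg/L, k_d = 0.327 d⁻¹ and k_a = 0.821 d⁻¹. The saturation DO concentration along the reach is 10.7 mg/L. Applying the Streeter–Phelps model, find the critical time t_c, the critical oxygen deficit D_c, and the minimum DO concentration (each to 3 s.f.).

t_c ≈ 1.55 d; D_c ≈ 9.17 mg/L; min DO ≈ 1.53 mg/L

With k_a/k_d = 2.511 and 1 − D₀(k_a−k_d)/(k_d L₀) = 0.8557,
t_c = ln(2.511 × 0.8557) / (0.821 − 0.327) = ln(2.148) / 0.4940 = 0.7647/0.4940 = 1.548 d.
L(t_c) = L₀ e^(−k_d t_c) = 38.2 × 0.6028 = 23.03 mg/L, and at the critical point k_a D_c = k_d L, so D_c = (0.327/0.821) × 23.03 = 9.172 mg/L.
Minimum DO = C_s − D_c = 10.7 − 9.172 = 1.528 mg/L.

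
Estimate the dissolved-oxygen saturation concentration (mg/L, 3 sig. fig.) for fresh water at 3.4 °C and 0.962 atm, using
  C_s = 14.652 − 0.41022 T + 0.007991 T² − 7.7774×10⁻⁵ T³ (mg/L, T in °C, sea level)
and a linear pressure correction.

C_s ≈ 12.8 mg/L

At sea level: C_s = 14.652 − 0.41022×3.4 + 0.007991×3.4² − 7.7774×10⁻⁵×3.4³ = 13.35 mg/L.
Pressure correction: C_s' = 13.35 × 0.962 = 12.84 mg/L.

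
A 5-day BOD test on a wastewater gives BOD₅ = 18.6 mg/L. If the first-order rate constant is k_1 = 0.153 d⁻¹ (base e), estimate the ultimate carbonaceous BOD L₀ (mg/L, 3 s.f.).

BOD₅ = L₀(1 − e^(−5k_1)) ⇒ L₀ = BOD₅ / (1 − e^(−5×0.153))
= 18.6 / (1 − 0.4653) = 18.6 / 0.5347 = 34.79 mg/L.

L₀ ≈ 34.8 mg/L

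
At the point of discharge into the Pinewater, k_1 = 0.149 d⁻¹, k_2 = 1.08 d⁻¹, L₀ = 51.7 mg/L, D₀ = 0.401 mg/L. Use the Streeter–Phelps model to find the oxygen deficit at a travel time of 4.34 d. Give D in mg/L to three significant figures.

k_1 L₀/(k_2−k_1) = 0.149×51.7/(1.08−0.149) = 7.703/0.9310 = 8.274 mg/L.
e^(−k_1 t) = e^(−0.149×4.340) = 0.5238; e^(−k_2 t) = e^(−1.08×4.340) = 0.009212.
D = 8.274 × (0.5238 − 0.009212) + 0.401 × 0.009212 = 4.258 + 0.003694 = 4.261 mg/L.

D ≈ 4.26 mg/L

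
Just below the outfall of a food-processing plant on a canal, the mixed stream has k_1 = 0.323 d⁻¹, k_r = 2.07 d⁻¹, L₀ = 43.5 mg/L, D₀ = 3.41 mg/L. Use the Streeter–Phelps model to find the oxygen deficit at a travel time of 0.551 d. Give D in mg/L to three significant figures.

D ≈ 5.25 mg/L

k_1 L₀/(k_r−k_1) = 0.323×43.5/(2.07−0.323) = 14.05/1.747 = 8.043 mg/L.
e^(−k_1 t) = e^(−0.323×0.5510) = 0.8370; e^(−k_r t) = e^(−2.07×0.5510) = 0.3196.
D = 8.043 × (0.8370 − 0.3196) + 3.41 × 0.3196 = 4.161 + 1.090 = 5.251 mg/L.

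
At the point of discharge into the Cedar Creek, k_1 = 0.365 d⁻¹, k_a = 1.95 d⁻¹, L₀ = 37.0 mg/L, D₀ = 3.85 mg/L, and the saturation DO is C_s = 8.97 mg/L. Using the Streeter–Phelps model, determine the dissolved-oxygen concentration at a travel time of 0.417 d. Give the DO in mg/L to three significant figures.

k_1 L₀/(k_a−k_1) = 0.365×37.0/(1.95−0.365) = 13.50/1.585 = 8.521 mg/L.
e^(−k_1 t) = e^(−0.365×0.4170) = 0.8588; e^(−k_a t) = e^(−1.95×0.4170) = 0.4435.
D = 8.521 × (0.8588 − 0.4435) + 3.85 × 0.4435 = 3.539 + 1.707 = 5.246 mg/L.
DO = C_s − D = 8.97 − 5.246 = 3.724 mg/L.

DO ≈ 3.72 mg/L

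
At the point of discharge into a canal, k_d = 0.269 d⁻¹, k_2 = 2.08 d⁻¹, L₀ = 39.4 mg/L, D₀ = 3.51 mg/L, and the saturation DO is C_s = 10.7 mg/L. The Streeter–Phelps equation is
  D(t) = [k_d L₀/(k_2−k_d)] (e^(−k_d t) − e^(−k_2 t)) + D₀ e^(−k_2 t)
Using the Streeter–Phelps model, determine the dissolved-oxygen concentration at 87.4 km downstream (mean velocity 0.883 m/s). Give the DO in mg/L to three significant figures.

DO ≈ 6.62 mg/L

Travel time t = x/v = 87.4 km / (0.883 m/s) = 87400 m / 0.883 m/s = 98980 s = 1.146 d.
k_d L₀/(k_2−k_d) = 0.269×39.4/(2.08−0.269) = 10.60/1.811 = 5.852 mg/L.
e^(−k_d t) = e^(−0.269×1.146) = 0.7348; e^(−k_2 t) = e^(−2.08×1.146) = 0.09229.
D = 5.852 × (0.7348 − 0.09229) + 3.51 × 0.09229 = 3.760 + 0.3239 = 4.084 mg/L.
DO = C_s − D = 10.7 − 4.084 = 6.616 mg/L.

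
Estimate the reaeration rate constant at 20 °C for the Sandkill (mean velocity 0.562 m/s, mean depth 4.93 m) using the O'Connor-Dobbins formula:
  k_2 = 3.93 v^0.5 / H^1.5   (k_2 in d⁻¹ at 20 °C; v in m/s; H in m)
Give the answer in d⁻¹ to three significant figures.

k_2 = 3.93 × 0.562^0.5 / 4.93^1.5 = 3.93 × 0.7497 / 10.95 = 0.2691 d⁻¹.

k_2 ≈ 0.269 d⁻¹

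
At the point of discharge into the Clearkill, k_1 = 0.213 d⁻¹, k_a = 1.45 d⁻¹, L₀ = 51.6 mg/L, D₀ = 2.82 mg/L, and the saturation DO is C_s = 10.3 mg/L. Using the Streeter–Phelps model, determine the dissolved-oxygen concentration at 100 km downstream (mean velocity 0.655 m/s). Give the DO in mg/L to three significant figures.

Travel time t = x/v = 100 km / (0.655 m/s) = 100000 m / 0.655 m/s = 152700 s = 1.767 d.
k_1 L₀/(k_a−k_1) = 0.213×51.6/(1.45−0.213) = 10.99/1.237 = 8.885 mg/L.
e^(−k_1 t) = e^(−0.213×1.767) = 0.6863; e^(−k_a t) = e^(−1.45×1.767) = 0.07713.
D = 8.885 × (0.6863 − 0.07713) + 2.82 × 0.07713 = 5.413 + 0.2175 = 5.630 mg/L.
DO = C_s − D = 10.3 − 5.630 = 4.670 mg/L.

DO ≈ 4.67 mg/L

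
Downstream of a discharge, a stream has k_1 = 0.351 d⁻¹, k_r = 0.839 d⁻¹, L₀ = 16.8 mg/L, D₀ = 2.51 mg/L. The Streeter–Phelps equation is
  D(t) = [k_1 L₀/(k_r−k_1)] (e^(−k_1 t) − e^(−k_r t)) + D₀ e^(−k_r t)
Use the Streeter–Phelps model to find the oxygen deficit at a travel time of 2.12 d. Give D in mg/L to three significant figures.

D ≈ 4.12 mg/L

k_1 L₀/(k_r−k_1) = 0.351×16.8/(0.839−0.351) = 5.897/0.4880 = 12.08 mg/L.
e^(−k_1 t) = e^(−0.351×2.120) = 0.4752; e^(−k_r t) = e^(−0.839×2.120) = 0.1689.
D = 12.08 × (0.4752 − 0.1689) + 2.51 × 0.1689 = 3.701 + 0.4238 = 4.125 mg/L.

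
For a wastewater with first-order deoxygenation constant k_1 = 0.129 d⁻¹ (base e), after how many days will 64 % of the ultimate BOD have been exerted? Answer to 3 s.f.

y/L₀ = 1 − e^(−k_1 t) = 0.64 ⇒ e^(−k_1 t) = 0.360
t = −ln(0.360) / 0.129 = 1.022 / 0.129 = 7.920 d.

t ≈ 7.92 d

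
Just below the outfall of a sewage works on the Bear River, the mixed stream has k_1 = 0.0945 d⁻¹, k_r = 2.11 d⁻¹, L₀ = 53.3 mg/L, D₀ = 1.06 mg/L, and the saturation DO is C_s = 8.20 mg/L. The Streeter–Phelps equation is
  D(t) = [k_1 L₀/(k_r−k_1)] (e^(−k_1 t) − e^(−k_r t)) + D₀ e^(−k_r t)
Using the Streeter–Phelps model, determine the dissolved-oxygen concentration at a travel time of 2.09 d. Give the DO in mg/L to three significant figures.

k_1 L₀/(k_r−k_1) = 0.0945×53.3/(2.11−0.0945) = 5.037/2.015 = 2.499 mg/L.
e^(−k_1 t) = e^(−0.0945×2.090) = 0.8208; e^(−k_r t) = e^(−2.11×2.090) = 0.01216.
D = 2.499 × (0.8208 − 0.01216) + 1.06 × 0.01216 = 2.021 + 0.01289 = 2.034 mg/L.
DO = C_s − D = 8.20 − 2.034 = 6.166 mg/L.

DO ≈ 6.17 mg/L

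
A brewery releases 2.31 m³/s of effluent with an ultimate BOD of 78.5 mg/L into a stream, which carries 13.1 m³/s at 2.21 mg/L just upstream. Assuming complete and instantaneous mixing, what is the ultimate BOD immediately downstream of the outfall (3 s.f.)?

Flow-weighted mixing: C = (Q_r C_r + Q_w C_w)/(Q_r + Q_w)
= (13.1×2.21 + 2.31×78.5)/(13.1 + 2.31) = 210.3/15.41 = 13.65 mg/L.

13.6 mg/L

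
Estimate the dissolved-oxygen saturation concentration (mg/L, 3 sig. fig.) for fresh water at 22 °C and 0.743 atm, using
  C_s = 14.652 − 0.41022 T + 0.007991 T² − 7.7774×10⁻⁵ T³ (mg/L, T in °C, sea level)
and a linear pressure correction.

At sea level: C_s = 14.652 − 0.41022×22 + 0.007991×22² − 7.7774×10⁻⁵×22³ = 8.667 mg/L.
Pressure correction: C_s' = 8.667 × 0.743 = 6.439 mg/L.

C_s ≈ 6.44 mg/L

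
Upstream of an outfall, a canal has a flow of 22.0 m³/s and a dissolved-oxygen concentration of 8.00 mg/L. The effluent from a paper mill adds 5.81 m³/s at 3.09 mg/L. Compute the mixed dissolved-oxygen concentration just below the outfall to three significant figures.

6.97 mg/L

Flow-weighted mixing: C = (Q_r C_r + Q_w C_w)/(Q_r + Q_w)
= (22.0×8.00 + 5.81×3.09)/(22.0 + 5.81) = 194.0/27.81 = 6.974 mg/L.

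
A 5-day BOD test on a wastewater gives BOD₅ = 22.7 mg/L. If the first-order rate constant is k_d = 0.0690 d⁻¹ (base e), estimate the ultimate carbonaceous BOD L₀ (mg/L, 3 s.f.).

L₀ ≈ 77.8 mg/L

BOD₅ = L₀(1 − e^(−5k_d)) ⇒ L₀ = BOD₅ / (1 − e^(−5×0.0690))
= 22.7 / (1 − 0.7082) = 22.7 / 0.2918 = 77.80 mg/L.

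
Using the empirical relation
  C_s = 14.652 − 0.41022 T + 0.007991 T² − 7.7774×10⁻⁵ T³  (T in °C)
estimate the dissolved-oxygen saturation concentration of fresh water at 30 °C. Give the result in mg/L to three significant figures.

C_s ≈ 7.44 mg/L

C_s = 14.652 − 0.41022×30 + 0.007991×30² − 7.7774×10⁻⁵×30³ = 7.437 mg/L.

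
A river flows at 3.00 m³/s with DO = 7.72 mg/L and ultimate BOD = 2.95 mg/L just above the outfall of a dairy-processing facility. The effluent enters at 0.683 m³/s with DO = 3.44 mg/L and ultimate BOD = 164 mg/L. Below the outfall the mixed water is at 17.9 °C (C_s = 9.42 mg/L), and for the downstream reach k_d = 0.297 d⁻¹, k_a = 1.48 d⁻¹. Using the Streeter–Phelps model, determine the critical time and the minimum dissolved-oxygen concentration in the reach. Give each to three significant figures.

t_c ≈ 1.05 d; minimum DO ≈ 4.60 mg/L

Mixed DO = (3.00×7.72 + 0.683×3.44)/(3.00+0.683) = 25.51/3.683 = 6.926 mg/L.
Mixed L₀ = (3.00×2.95 + 0.683×164)/(3.683) = 120.9/3.683 = 32.82 mg/L.
Initial deficit D₀ = C_s − DO₀ = 9.42 − 6.926 = 2.494 mg/L.
t_c = (1/1.183) ln[(1.48/0.297)(1 − 2.494×1.183/(0.297×32.82))] = 0.8453 × ln(3.475) = 1.053 d.
D_c = (0.297/1.48) × 32.82 × e^(−0.297×1.053) = 0.2007 × 32.82 × 0.7315 = 4.817 mg/L.
Minimum DO = 9.42 − 4.817 = 4.603 mg/L.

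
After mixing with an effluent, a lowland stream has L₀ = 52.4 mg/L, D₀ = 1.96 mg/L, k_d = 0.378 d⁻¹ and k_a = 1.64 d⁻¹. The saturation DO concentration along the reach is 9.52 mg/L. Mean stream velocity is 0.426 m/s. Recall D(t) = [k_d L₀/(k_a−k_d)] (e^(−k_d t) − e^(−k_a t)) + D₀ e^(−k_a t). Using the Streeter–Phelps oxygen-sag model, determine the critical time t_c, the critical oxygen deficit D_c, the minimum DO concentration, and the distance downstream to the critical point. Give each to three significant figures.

t_c ≈ 1.06 d; D_c ≈ 8.10 mg/L; min DO ≈ 1.42 mg/L; x_c ≈ 38.9 km

At the critical point dD/dt = 0, so k_d L₀ e^(−k_d t) = k_a D. Substituting D(t) from the Streeter–Phelps equation and solving for t gives
t_c = ln[(k_a/k_d)(1 − D₀(k_a−k_d)/(k_d L₀))] / (k_a−k_d).
Here k_a−k_d = 1.262 d⁻¹ and 1 − D₀(k_a−k_d)/(k_d L₀) = 1 − 1.96×1.262/(0.378×52.4) = 0.8751, so
t_c = ln(4.339 × 0.8751) / 1.262 = 1.334 / 1.262 = 1.057 d.
D_c = (k_d/k_a) L₀ e^(−k_d t_c) = (0.378/1.64) × 52.4 × e^(−0.378×1.057) = 0.2305 × 52.4 × 0.6706 = 8.099 mg/L.
Minimum DO = C_s − D_c = 9.52 − 8.099 = 1.421 mg/L.
x_c = v t_c = 0.426 m/s × 1.057 d × 86400 s/d = 38910 m ≈ 38.9 km.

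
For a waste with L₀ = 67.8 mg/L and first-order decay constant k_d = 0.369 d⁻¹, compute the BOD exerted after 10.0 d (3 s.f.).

y_t = L₀(1 − e^(−k_d t)) = 67.8 × (1 − e^(−0.369×10.0))
= 67.8 × (1 − 0.02497) = 67.8 × 0.9750 = 66.11 mg/L.

y ≈ 66.1 mg/L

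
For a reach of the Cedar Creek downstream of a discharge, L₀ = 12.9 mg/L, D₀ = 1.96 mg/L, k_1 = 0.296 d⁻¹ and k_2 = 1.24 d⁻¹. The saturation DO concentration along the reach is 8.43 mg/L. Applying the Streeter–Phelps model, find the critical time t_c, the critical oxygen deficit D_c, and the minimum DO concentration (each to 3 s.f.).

t_c = [1/(k_2−k_1)] ln[(k_2/k_1)(1 − D₀(k_2−k_1)/(k_1 L₀))]
= [1/(1.24−0.296)] ln[(1.24/0.296)(1 − 1.96×0.9440/(0.296×12.9))]
= (1/0.9440) ln[4.189 × 0.5154] = 1.059 × ln(2.159) = 1.059 × 0.7698 = 0.8154 d.
D_c = (k_1/k_2) L₀ e^(−k_1 t_c) = (0.296/1.24) × 12.9 × e^(−0.296×0.8154) = 0.2387 × 12.9 × 0.7856 = 2.419 mg/L.
Minimum DO = C_s − D_c = 8.43 − 2.419 = 6.011 mg/L.

t_c ≈ 0.815 d; D_c ≈ 2.42 mg/L; min DO ≈ 6.01 mg/L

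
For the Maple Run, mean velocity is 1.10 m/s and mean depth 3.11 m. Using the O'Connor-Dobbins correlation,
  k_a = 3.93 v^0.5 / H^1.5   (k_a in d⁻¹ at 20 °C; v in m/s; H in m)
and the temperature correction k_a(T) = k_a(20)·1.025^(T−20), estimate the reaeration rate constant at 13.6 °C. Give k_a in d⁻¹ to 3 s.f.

k_a(20) = 3.93 × 1.10^0.5 / 3.11^1.5 = 3.93 × 1.049 / 5.485 = 0.7515 d⁻¹.
k_a(13.6) = 0.7515 × 1.025^(13.6−20) = 0.7515 × 0.8538 = 0.6417 d⁻¹.

k_a ≈ 0.642 d⁻¹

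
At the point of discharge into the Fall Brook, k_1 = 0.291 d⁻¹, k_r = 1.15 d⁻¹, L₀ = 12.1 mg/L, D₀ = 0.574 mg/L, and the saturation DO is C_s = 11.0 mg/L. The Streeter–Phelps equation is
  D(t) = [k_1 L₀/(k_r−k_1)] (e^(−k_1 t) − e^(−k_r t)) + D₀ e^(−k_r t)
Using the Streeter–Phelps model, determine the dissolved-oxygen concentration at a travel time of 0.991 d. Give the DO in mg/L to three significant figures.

DO ≈ 9.06 mg/L

k_1 L₀/(k_r−k_1) = 0.291×12.1/(1.15−0.291) = 3.521/0.8590 = 4.099 mg/L.
e^(−k_1 t) = e^(−0.291×0.9910) = 0.7495; e^(−k_r t) = e^(−1.15×0.9910) = 0.3199.
D = 4.099 × (0.7495 − 0.3199) + 0.574 × 0.3199 = 1.761 + 0.1836 = 1.944 mg/L.
DO = C_s − D = 11.0 − 1.944 = 9.056 mg/L.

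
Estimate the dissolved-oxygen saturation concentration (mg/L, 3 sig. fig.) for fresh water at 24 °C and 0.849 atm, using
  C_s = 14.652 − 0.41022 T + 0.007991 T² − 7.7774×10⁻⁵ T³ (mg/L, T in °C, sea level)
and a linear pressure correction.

At sea level: C_s = 14.652 − 0.41022×24 + 0.007991×24² − 7.7774×10⁻⁵×24³ = 8.334 mg/L.
Pressure correction: C_s' = 8.334 × 0.849 = 7.076 mg/L.

C_s ≈ 7.08 mg/L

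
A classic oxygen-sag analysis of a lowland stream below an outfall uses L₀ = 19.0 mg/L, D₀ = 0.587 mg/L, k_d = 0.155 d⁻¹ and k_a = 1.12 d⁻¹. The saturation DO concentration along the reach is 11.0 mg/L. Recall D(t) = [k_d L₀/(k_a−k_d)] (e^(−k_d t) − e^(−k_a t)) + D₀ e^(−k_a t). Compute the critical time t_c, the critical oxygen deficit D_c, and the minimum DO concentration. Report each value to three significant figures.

t_c ≈ 1.83 d; D_c ≈ 1.98 mg/L; min DO ≈ 9.02 mg/L

At the critical point dD/dt = 0, so k_d L₀ e^(−k_d t) = k_a D. Substituting D(t) from the Streeter–Phelps equation and solving for t gives
t_c = ln[(k_a/k_d)(1 − D₀(k_a−k_d)/(k_d L₀))] / (k_a−k_d).
Here k_a−k_d = 0.9650 d⁻¹ and 1 − D₀(k_a−k_d)/(k_d L₀) = 1 − 0.587×0.9650/(0.155×19.0) = 0.8077, so
t_c = ln(7.226 × 0.8077) / 0.9650 = 1.764 / 0.9650 = 1.828 d.
D_c = (k_d/k_a) L₀ e^(−k_d t_c) = (0.155/1.12) × 19.0 × e^(−0.155×1.828) = 0.1384 × 19.0 × 0.7533 = 1.981 mg/L.
Minimum DO = C_s − D_c = 11.0 − 1.981 = 9.019 mg/L.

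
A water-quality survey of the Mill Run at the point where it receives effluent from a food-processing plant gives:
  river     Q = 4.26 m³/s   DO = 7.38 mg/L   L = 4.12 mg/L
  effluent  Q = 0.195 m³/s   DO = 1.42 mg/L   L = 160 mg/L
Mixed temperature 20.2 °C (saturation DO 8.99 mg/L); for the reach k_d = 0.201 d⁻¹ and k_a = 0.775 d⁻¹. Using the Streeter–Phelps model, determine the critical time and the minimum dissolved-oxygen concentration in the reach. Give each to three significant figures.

t_c ≈ 1.18 d; minimum DO ≈ 6.75 mg/L

Mixed DO = (4.26×7.38 + 0.195×1.42)/(4.26+0.195) = 31.72/4.455 = 7.119 mg/L.
Mixed L₀ = (4.26×4.12 + 0.195×160)/(4.455) = 48.75/4.455 = 10.94 mg/L.
Initial deficit D₀ = C_s − DO₀ = 8.99 − 7.119 = 1.871 mg/L.
t_c = (1/0.5740) ln[(0.775/0.201)(1 − 1.871×0.5740/(0.201×10.94))] = 1.742 × ln(1.973) = 1.184 d.
D_c = (0.201/0.775) × 10.94 × e^(−0.201×1.184) = 0.2594 × 10.94 × 0.7882 = 2.237 mg/L.
Minimum DO = 8.99 − 2.237 = 6.753 mg/L.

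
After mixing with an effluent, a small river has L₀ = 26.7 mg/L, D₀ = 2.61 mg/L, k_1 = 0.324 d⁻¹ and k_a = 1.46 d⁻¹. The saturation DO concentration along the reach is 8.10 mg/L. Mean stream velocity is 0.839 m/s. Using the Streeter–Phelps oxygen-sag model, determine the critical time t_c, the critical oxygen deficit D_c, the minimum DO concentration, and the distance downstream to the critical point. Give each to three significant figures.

t_c = [1/(k_a−k_1)] ln[(k_a/k_1)(1 − D₀(k_a−k_1)/(k_1 L₀))]
= [1/(1.46−0.324)] ln[(1.46/0.324)(1 − 2.61×1.136/(0.324×26.7))]
= (1/1.136) ln[4.506 × 0.6573] = 0.8803 × ln(2.962) = 0.8803 × 1.086 = 0.9558 d.
L(t_c) = L₀ e^(−k_1 t_c) = 26.7 × 0.7337 = 19.59 mg/L, and at the critical point k_a D_c = k_1 L, so D_c = (0.324/1.46) × 19.59 = 4.347 mg/L.
Minimum DO = C_s − D_c = 8.10 − 4.347 = 3.753 mg/L.
x_c = v t_c = 0.839 m/s × 0.9558 d × 86400 s/d = 69280 m ≈ 69.3 km.

t_c ≈ 0.956 d; D_c ≈ 4.35 mg/L; min DO ≈ 3.75 mg/L; x_c ≈ 69.3 km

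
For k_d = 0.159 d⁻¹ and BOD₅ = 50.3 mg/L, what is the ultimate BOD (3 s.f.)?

L₀ ≈ 91.7 mg/L

BOD₅ = L₀(1 − e^(−5k_d)) ⇒ L₀ = BOD₅ / (1 − e^(−5×0.159))
= 50.3 / (1 − 0.4516) = 50.3 / 0.5484 = 91.72 mg/L.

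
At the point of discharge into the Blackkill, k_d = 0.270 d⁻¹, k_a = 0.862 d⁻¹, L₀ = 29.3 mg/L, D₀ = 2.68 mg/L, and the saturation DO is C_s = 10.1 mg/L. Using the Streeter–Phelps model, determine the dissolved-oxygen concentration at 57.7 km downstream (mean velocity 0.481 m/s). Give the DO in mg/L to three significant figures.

DO ≈ 4.14 mg/L

Travel time t = x/v = 57.7 km / (0.481 m/s) = 57700 m / 0.481 m/s = 120000 s = 1.388 d.
k_d L₀/(k_a−k_d) = 0.270×29.3/(0.862−0.270) = 7.911/0.5920 = 13.36 mg/L.
e^(−k_d t) = e^(−0.270×1.388) = 0.6874; e^(−k_a t) = e^(−0.862×1.388) = 0.3022.
D = 13.36 × (0.6874 − 0.3022) + 2.68 × 0.3022 = 5.148 + 0.8098 = 5.958 mg/L.
DO = C_s − D = 10.1 − 5.958 = 4.142 mg/L.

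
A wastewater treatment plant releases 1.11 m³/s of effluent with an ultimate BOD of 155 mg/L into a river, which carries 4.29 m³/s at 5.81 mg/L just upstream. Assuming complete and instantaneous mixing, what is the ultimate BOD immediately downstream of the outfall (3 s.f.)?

Flow-weighted mixing: C = (Q_r C_r + Q_w C_w)/(Q_r + Q_w)
= (4.29×5.81 + 1.11×155)/(4.29 + 1.11) = 197.0/5.400 = 36.48 mg/L.

36.5 mg/L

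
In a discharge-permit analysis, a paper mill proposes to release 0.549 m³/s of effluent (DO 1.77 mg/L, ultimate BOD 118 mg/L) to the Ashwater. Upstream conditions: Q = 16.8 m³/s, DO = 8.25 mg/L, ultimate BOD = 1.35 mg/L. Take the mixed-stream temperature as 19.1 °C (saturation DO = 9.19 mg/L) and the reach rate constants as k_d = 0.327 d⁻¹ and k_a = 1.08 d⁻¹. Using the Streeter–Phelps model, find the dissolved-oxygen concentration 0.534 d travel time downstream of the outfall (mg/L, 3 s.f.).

DO ≈ 7.94 mg/L

Mixed DO = (16.8×8.25 + 0.549×1.77)/(16.8+0.549) = 139.6/17.35 = 8.045 mg/L.
Mixed L₀ = (16.8×1.35 + 0.549×118)/(17.35) = 87.46/17.35 = 5.041 mg/L.
Initial deficit D₀ = C_s − DO₀ = 9.19 − 8.045 = 1.145 mg/L.
D(0.534) = [0.327×5.041/(1.08−0.327)](e^(−0.327×0.534) − e^(−1.08×0.534)) + 1.145 e^(−1.08×0.534)
= 2.189 × (0.8398 − 0.5617) + 1.145 × 0.5617 = 1.252 mg/L.
DO = 9.19 − 1.252 = 7.938 mg/L.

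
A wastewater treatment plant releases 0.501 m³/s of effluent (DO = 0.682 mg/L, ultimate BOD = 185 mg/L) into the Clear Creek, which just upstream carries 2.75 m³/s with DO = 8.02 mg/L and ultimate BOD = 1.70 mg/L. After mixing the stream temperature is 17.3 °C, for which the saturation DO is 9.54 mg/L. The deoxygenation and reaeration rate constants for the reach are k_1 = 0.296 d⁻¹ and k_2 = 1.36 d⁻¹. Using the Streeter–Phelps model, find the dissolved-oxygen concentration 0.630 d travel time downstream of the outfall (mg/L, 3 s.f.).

Mixed DO = (2.75×8.02 + 0.501×0.682)/(2.75+0.501) = 22.40/3.251 = 6.889 mg/L.
Mixed L₀ = (2.75×1.70 + 0.501×185)/(3.251) = 97.36/3.251 = 29.95 mg/L.
Initial deficit D₀ = C_s − DO₀ = 9.54 − 6.889 = 2.651 mg/L.
D(0.630) = [0.296×29.95/(1.36−0.296)](e^(−0.296×0.630) − e^(−1.36×0.630)) + 2.651 e^(−1.36×0.630)
= 8.331 × (0.8299 − 0.4245) + 2.651 × 0.4245 = 4.502 mg/L.
DO = 9.54 − 4.502 = 5.038 mg/L.

DO ≈ 5.04 mg/L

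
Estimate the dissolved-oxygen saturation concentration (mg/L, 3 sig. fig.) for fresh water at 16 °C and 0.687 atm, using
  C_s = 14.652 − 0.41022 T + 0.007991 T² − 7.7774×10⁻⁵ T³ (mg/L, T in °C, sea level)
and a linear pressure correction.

C_s ≈ 6.74 mg/L

At sea level: C_s = 14.652 − 0.41022×16 + 0.007991×16² − 7.7774×10⁻⁵×16³ = 9.816 mg/L.
Pressure correction: C_s' = 9.816 × 0.687 = 6.743 mg/L.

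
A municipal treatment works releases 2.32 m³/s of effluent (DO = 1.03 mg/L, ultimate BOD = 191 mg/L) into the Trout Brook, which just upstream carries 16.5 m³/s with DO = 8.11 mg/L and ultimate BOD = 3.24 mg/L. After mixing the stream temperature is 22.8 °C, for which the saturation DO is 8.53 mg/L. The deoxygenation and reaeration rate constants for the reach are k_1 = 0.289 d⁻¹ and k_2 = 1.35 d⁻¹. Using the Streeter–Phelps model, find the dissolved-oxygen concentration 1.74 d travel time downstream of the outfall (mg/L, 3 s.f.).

DO ≈ 4.75 mg/L

Mixed DO = (16.5×8.11 + 2.32×1.03)/(16.5+2.32) = 136.2/18.82 = 7.237 mg/L.
Mixed L₀ = (16.5×3.24 + 2.32×191)/(18.82) = 496.6/18.82 = 26.39 mg/L.
Initial deficit D₀ = C_s − DO₀ = 8.53 − 7.237 = 1.293 mg/L.
D(1.74) = [0.289×26.39/(1.35−0.289)](e^(−0.289×1.74) − e^(−1.35×1.74)) + 1.293 e^(−1.35×1.74)
= 7.187 × (0.6048 − 0.09546) + 1.293 × 0.09546 = 3.784 mg/L.
DO = 8.53 − 3.784 = 4.746 mg/L.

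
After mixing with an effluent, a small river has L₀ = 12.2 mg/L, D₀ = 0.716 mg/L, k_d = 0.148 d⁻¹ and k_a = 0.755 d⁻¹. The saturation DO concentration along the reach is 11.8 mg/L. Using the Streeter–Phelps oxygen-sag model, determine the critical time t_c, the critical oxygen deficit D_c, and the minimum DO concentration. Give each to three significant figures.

t_c ≈ 2.23 d; D_c ≈ 1.72 mg/L; min DO ≈ 10.1 mg/L

With k_a/k_d = 5.101 and 1 − D₀(k_a−k_d)/(k_d L₀) = 0.7593,
t_c = ln(5.101 × 0.7593) / (0.755 − 0.148) = ln(3.873) / 0.6070 = 1.354/0.6070 = 2.231 d.
D_c = (k_d/k_a) L₀ e^(−k_d t_c) = (0.148/0.755) × 12.2 × e^(−0.148×2.231) = 0.1960 × 12.2 × 0.7188 = 1.719 mg/L.
Minimum DO = C_s − D_c = 11.8 − 1.719 = 10.08 mg/L.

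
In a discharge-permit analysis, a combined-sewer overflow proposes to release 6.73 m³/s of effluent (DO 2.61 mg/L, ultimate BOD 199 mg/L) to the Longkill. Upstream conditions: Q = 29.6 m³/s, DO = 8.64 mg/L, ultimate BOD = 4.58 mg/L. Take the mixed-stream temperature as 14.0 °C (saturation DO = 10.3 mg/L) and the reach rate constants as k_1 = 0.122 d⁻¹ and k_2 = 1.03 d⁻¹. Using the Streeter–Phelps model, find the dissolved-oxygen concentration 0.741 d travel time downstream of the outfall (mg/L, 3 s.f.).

Mixed DO = (29.6×8.64 + 6.73×2.61)/(29.6+6.73) = 273.3/36.33 = 7.523 mg/L.
Mixed L₀ = (29.6×4.58 + 6.73×199)/(36.33) = 1475/36.33 = 40.60 mg/L.
Initial deficit D₀ = C_s − DO₀ = 10.3 − 7.523 = 2.777 mg/L.
D(0.741) = [0.122×40.60/(1.03−0.122)](e^(−0.122×0.741) − e^(−1.03×0.741)) + 2.777 e^(−1.03×0.741)
= 5.454 × (0.9136 − 0.4662) + 2.777 × 0.4662 = 3.735 mg/L.
DO = 10.3 − 3.735 = 6.565 mg/L.

DO ≈ 6.57 mg/L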